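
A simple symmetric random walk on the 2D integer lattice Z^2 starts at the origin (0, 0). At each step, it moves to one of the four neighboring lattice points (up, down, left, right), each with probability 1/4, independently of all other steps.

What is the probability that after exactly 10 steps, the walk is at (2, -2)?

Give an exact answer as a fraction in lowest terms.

Let h be the number of horizontal steps (so 10-h are vertical). To end at (2,-2) need (h+2)/2 right-steps and ((10-h)-2)/2 up-steps.
Sum over h with 2 ≤ h ≤ 8, h ≡ 0 (mod 2), 10-h ≡ 0 (mod 2):
h=2: C(10,2)·C(2,2)·C(8,3) = 45·1·56 = 2520
h=4: C(10,4)·C(4,3)·C(6,2) = 210·4·15 = 12600
h=6: C(10,6)·C(6,4)·C(4,1) = 210·15·4 = 12600
h=8: C(10,8)·C(8,5)·C(2,0) = 45·56·1 = 2520
Total favorable: 30240
Total paths: 4^10 = 1048576
P = 30240/1048576 = 945/32768

Answer: 945/32768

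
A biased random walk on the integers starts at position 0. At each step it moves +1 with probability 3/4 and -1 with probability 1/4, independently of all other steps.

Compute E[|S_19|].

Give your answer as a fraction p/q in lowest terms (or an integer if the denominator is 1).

Answer: 163711838773/17179869184

Derivation:
S_19 takes values m ≡ 1 (mod 2) with |m| ≤ 19; P(S_19=m) = C(19,(19+m)/2) · (3/4)^((19+m)/2) · (1/4)^((19-m)/2).
Distribution: P(S=-19)=1/274877906944, P(S=-17)=57/274877906944, P(S=-15)=1539/274877906944, P(S=-13)=26163/274877906944, P(S=-11)=78489/68719476736, P(S=-9)=706401/68719476736, P(S=-7)=4944807/68719476736, P(S=-5)=27549639/68719476736, P(S=-3)=247946751/137438953472, P(S=-1)=909138087/137438953472, P(S=1)=2727414261/137438953472, P(S=3)=6694562277/137438953472, P(S=5)=6694562277/68719476736, P(S=7)=10814292909/68719476736, P(S=9)=13904090883/68719476736, P(S=11)=13904090883/68719476736, P(S=13)=41712272649/274877906944, P(S=15)=22082967873/274877906944, P(S=17)=7360989291/274877906944, P(S=19)=1162261467/274877906944
E[|S_19|] = Σ_m |m|·P(S_19=m) = 163711838773/17179869184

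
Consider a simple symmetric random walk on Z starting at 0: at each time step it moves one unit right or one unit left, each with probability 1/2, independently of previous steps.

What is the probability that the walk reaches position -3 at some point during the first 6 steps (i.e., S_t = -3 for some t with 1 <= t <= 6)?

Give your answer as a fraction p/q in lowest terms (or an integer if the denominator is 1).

Count via complement. Let g(t,s) = #length-t paths at position s with S_1..S_t all ≠ -3.
g(t,s) = g(t-1,s-1) + g(t-1,s+1) for s ≠ -3; g(t,-3) = 0.
t=0: g(0,0)=1
t=1: g(1,-1)=1 g(1,1)=1
t=2: g(2,-2)=1 g(2,0)=2 g(2,2)=1
t=3: g(3,-1)=3 g(3,1)=3 g(3,3)=1
t=4: g(4,-2)=3 g(4,0)=6 g(4,2)=4 g(4,4)=1
t=5: g(5,-1)=9 g(5,1)=10 g(5,3)=5 g(5,5)=1
t=6: g(6,-2)=9 g(6,0)=19 g(6,2)=15 g(6,4)=6 g(6,6)=1
Paths never hitting -3: Σ_s g(6,s) = 50
Paths hitting -3: 2^6 - 50 = 14
P = 14/64 = 7/32

Answer: 7/32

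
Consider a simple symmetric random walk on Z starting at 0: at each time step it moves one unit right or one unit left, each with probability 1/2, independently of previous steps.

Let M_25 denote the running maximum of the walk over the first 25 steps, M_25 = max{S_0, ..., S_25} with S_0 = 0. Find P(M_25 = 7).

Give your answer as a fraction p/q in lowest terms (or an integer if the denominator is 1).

Let M_25 = max(S_0,...,S_25). Use the reflection principle: for j ≥ 1, #{paths with M_25 ≥ j} = #{S_25 ≥ j} + #{S_25 ≥ j+1}.
By reflection, #{M_25 ≥ 7} = #{S_25 ≥ 7} + #{S_25 ≥ 8} = 3850756 + 1807781 = 5658537.
#{M_25 ≥ 8} = #{S_25 ≥ 8} + #{S_25 ≥ 9} = 1807781 + 1807781 = 3615562.
#{M_25 = 7} = 5658537 - 3615562 = 2042975.
P(M_25 = 7) = 2042975/33554432 = 2042975/33554432

Answer: 2042975/33554432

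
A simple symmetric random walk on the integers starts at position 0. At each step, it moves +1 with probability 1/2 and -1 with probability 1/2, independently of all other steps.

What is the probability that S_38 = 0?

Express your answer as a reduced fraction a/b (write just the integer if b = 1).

Answer: 4418157975/34359738368

Derivation:
To return to 0 after 38 steps: need exactly 19 steps of +1 and 19 of -1.
Favorable paths: C(38,19) = 35345263800
Total paths: 2^38 = 274877906944
P = 35345263800/274877906944 = 4418157975/34359738368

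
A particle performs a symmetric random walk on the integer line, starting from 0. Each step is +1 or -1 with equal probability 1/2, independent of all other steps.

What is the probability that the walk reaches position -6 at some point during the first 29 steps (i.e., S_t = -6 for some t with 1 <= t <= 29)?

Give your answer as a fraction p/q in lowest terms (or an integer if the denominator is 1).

Count via complement. Let g(t,s) = #length-t paths at position s with S_1..S_t all ≠ -6.
g(t,s) = g(t-1,s-1) + g(t-1,s+1) for s ≠ -6; g(t,-6) = 0.
t=0: g(0,0)=1
t=1: g(1,-1)=1 g(1,1)=1
t=2: g(2,-2)=1 g(2,0)=2 g(2,2)=1
t=3: g(3,-3)=1 g(3,-1)=3 g(3,1)=3 g(3,3)=1
t=4: g(4,-4)=1 g(4,-2)=4 g(4,0)=6 g(4,2)=4 g(4,4)=1
t=5: g(5,-5)=1 g(5,-3)=5 g(5,-1)=10 g(5,1)=10 g(5,3)=5 g(5,5)=1
t=6: g(6,-4)=6 g(6,-2)=15 g(6,0)=20 g(6,2)=15 g(6,4)=6 g(6,6)=1
t=7: g(7,-5)=6 g(7,-3)=21 g(7,-1)=35 g(7,1)=35 g(7,3)=21 g(7,5)=7 g(7,7)=1
t=8: g(8,-4)=27 g(8,-2)=56 g(8,0)=70 g(8,2)=56 g(8,4)=28 g(8,6)=8 g(8,8)=1
t=9: g(9,-5)=27 g(9,-3)=83 g(9,-1)=126 g(9,1)=126 g(9,3)=84 g(9,5)=36 g(9,7)=9 g(9,9)=1
t=10: g(10,-4)=110 g(10,-2)=209 g(10,0)=252 g(10,2)=210 g(10,4)=120 g(10,6)=45 g(10,8)=10 g(10,10)=1
t=11: g(11,-5)=110 g(11,-3)=319 g(11,-1)=461 g(11,1)=462 g(11,3)=330 g(11,5)=165 g(11,7)=55 g(11,9)=11 g(11,11)=1
t=12: g(12,-4)=429 g(12,-2)=780 g(12,0)=923 g(12,2)=792 g(12,4)=495 g(12,6)=220 g(12,8)=66 g(12,10)=12 g(12,12)=1
t=13: g(13,-5)=429 g(13,-3)=1209 g(13,-1)=1703 g(13,1)=1715 g(13,3)=1287 g(13,5)=715 g(13,7)=286 g(13,9)=78 g(13,11)=13 g(13,13)=1
t=14: g(14,-4)=1638 g(14,-2)=2912 g(14,0)=3418 g(14,2)=3002 g(14,4)=2002 g(14,6)=1001 g(14,8)=364 g(14,10)=91 g(14,12)=14 g(14,14)=1
t=15: g(15,-5)=1638 g(15,-3)=4550 g(15,-1)=6330 g(15,1)=6420 g(15,3)=5004 g(15,5)=3003 g(15,7)=1365 g(15,9)=455 g(15,11)=105 g(15,13)=15 g(15,15)=1
t=16: g(16,-4)=6188 g(16,-2)=10880 g(16,0)=12750 g(16,2)=11424 g(16,4)=8007 g(16,6)=4368 g(16,8)=1820 g(16,10)=560 g(16,12)=120 g(16,14)=16 g(16,16)=1
t=17: g(17,-5)=6188 g(17,-3)=17068 g(17,-1)=23630 g(17,1)=24174 g(17,3)=19431 g(17,5)=12375 g(17,7)=6188 g(17,9)=2380 g(17,11)=680 g(17,13)=136 g(17,15)=17 g(17,17)=1
t=18: g(18,-4)=23256 g(18,-2)=40698 g(18,0)=47804 g(18,2)=43605 g(18,4)=31806 g(18,6)=18563 g(18,8)=8568 g(18,10)=3060 g(18,12)=816 g(18,14)=153 g(18,16)=18 g(18,18)=1
t=19: g(19,-5)=23256 g(19,-3)=63954 g(19,-1)=88502 g(19,1)=91409 g(19,3)=75411 g(19,5)=50369 g(19,7)=27131 g(19,9)=11628 g(19,11)=3876 g(19,13)=969 g(19,15)=171 g(19,17)=19 g(19,19)=1
t=20: g(20,-4)=87210 g(20,-2)=152456 g(20,0)=179911 g(20,2)=166820 g(20,4)=125780 g(20,6)=77500 g(20,8)=38759 g(20,10)=15504 g(20,12)=4845 g(20,14)=1140 g(20,16)=190 g(20,18)=20 g(20,20)=1
t=21: g(21,-5)=87210 g(21,-3)=239666 g(21,-1)=332367 g(21,1)=346731 g(21,3)=292600 g(21,5)=203280 g(21,7)=116259 g(21,9)=54263 g(21,11)=20349 g(21,13)=5985 g(21,15)=1330 g(21,17)=210 g(21,19)=21 g(21,21)=1
t=22: g(22,-4)=326876 g(22,-2)=572033 g(22,0)=679098 g(22,2)=639331 g(22,4)=495880 g(22,6)=319539 g(22,8)=170522 g(22,10)=74612 g(22,12)=26334 g(22,14)=7315 g(22,16)=1540 g(22,18)=231 g(22,20)=22 g(22,22)=1
t=23: g(23,-5)=326876 g(23,-3)=898909 g(23,-1)=1251131 g(23,1)=1318429 g(23,3)=1135211 g(23,5)=815419 g(23,7)=490061 g(23,9)=245134 g(23,11)=100946 g(23,13)=33649 g(23,15)=8855 g(23,17)=1771 g(23,19)=253 g(23,21)=23 g(23,23)=1
t=24: g(24,-4)=1225785 g(24,-2)=2150040 g(24,0)=2569560 g(24,2)=2453640 g(24,4)=1950630 g(24,6)=1305480 g(24,8)=735195 g(24,10)=346080 g(24,12)=134595 g(24,14)=42504 g(24,16)=10626 g(24,18)=2024 g(24,20)=276 g(24,22)=24 g(24,24)=1
t=25: g(25,-5)=1225785 g(25,-3)=3375825 g(25,-1)=4719600 g(25,1)=5023200 g(25,3)=4404270 g(25,5)=3256110 g(25,7)=2040675 g(25,9)=1081275 g(25,11)=480675 g(25,13)=177099 g(25,15)=53130 g(25,17)=12650 g(25,19)=2300 g(25,21)=300 g(25,23)=25 g(25,25)=1
t=26: g(26,-4)=4601610 g(26,-2)=8095425 g(26,0)=9742800 g(26,2)=9427470 g(26,4)=7660380 g(26,6)=5296785 g(26,8)=3121950 g(26,10)=1561950 g(26,12)=657774 g(26,14)=230229 g(26,16)=65780 g(26,18)=14950 g(26,20)=2600 g(26,22)=325 g(26,24)=26 g(26,26)=1
t=27: g(27,-5)=4601610 g(27,-3)=12697035 g(27,-1)=17838225 g(27,1)=19170270 g(27,3)=17087850 g(27,5)=12957165 g(27,7)=8418735 g(27,9)=4683900 g(27,11)=2219724 g(27,13)=888003 g(27,15)=296009 g(27,17)=80730 g(27,19)=17550 g(27,21)=2925 g(27,23)=351 g(27,25)=27 g(27,27)=1
t=28: g(28,-4)=17298645 g(28,-2)=30535260 g(28,0)=37008495 g(28,2)=36258120 g(28,4)=30045015 g(28,6)=21375900 g(28,8)=13102635 g(28,10)=6903624 g(28,12)=3107727 g(28,14)=1184012 g(28,16)=376739 g(28,18)=98280 g(28,20)=20475 g(28,22)=3276 g(28,24)=378 g(28,26)=28 g(28,28)=1
t=29: g(29,-5)=17298645 g(29,-3)=47833905 g(29,-1)=67543755 g(29,1)=73266615 g(29,3)=66303135 g(29,5)=51420915 g(29,7)=34478535 g(29,9)=20006259 g(29,11)=10011351 g(29,13)=4291739 g(29,15)=1560751 g(29,17)=475019 g(29,19)=118755 g(29,21)=23751 g(29,23)=3654 g(29,25)=406 g(29,27)=29 g(29,29)=1
Paths never hitting -6: Σ_s g(29,s) = 394637220
Paths hitting -6: 2^29 - 394637220 = 142233692
P = 142233692/536870912 = 35558423/134217728

Answer: 35558423/134217728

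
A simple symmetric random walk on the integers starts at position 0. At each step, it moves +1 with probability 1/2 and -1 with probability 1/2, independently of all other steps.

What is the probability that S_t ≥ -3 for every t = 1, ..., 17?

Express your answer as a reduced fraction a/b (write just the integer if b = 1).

Answer: 21879/32768

Derivation:
Let f(t,s) = #length-t paths at position s with S_1..S_t all ≥ -3.
f(t,s) = f(t-1,s-1) + f(t-1,s+1) for s ≥ -3; f(t,s) = 0 for s < -3.
t=0: f(0,0)=1
t=1: f(1,-1)=1 f(1,1)=1
t=2: f(2,-2)=1 f(2,0)=2 f(2,2)=1
t=3: f(3,-3)=1 f(3,-1)=3 f(3,1)=3 f(3,3)=1
t=4: f(4,-2)=4 f(4,0)=6 f(4,2)=4 f(4,4)=1
t=5: f(5,-3)=4 f(5,-1)=10 f(5,1)=10 f(5,3)=5 f(5,5)=1
t=6: f(6,-2)=14 f(6,0)=20 f(6,2)=15 f(6,4)=6 f(6,6)=1
t=7: f(7,-3)=14 f(7,-1)=34 f(7,1)=35 f(7,3)=21 f(7,5)=7 f(7,7)=1
t=8: f(8,-2)=48 f(8,0)=69 f(8,2)=56 f(8,4)=28 f(8,6)=8 f(8,8)=1
t=9: f(9,-3)=48 f(9,-1)=117 f(9,1)=125 f(9,3)=84 f(9,5)=36 f(9,7)=9 f(9,9)=1
t=10: f(10,-2)=165 f(10,0)=242 f(10,2)=209 f(10,4)=120 f(10,6)=45 f(10,8)=10 f(10,10)=1
t=11: f(11,-3)=165 f(11,-1)=407 f(11,1)=451 f(11,3)=329 f(11,5)=165 f(11,7)=55 f(11,9)=11 f(11,11)=1
t=12: f(12,-2)=572 f(12,0)=858 f(12,2)=780 f(12,4)=494 f(12,6)=220 f(12,8)=66 f(12,10)=12 f(12,12)=1
t=13: f(13,-3)=572 f(13,-1)=1430 f(13,1)=1638 f(13,3)=1274 f(13,5)=714 f(13,7)=286 f(13,9)=78 f(13,11)=13 f(13,13)=1
t=14: f(14,-2)=2002 f(14,0)=3068 f(14,2)=2912 f(14,4)=1988 f(14,6)=1000 f(14,8)=364 f(14,10)=91 f(14,12)=14 f(14,14)=1
t=15: f(15,-3)=2002 f(15,-1)=5070 f(15,1)=5980 f(15,3)=4900 f(15,5)=2988 f(15,7)=1364 f(15,9)=455 f(15,11)=105 f(15,13)=15 f(15,15)=1
t=16: f(16,-2)=7072 f(16,0)=11050 f(16,2)=10880 f(16,4)=7888 f(16,6)=4352 f(16,8)=1819 f(16,10)=560 f(16,12)=120 f(16,14)=16 f(16,16)=1
t=17: f(17,-3)=7072 f(17,-1)=18122 f(17,1)=21930 f(17,3)=18768 f(17,5)=12240 f(17,7)=6171 f(17,9)=2379 f(17,11)=680 f(17,13)=136 f(17,15)=17 f(17,17)=1
Σ_s f(17,s) = 87516
P = 87516/131072 = 21879/32768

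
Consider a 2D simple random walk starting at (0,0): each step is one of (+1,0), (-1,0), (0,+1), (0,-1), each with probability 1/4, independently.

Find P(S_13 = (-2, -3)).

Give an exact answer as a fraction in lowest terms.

Let h be the number of horizontal steps (so 13-h are vertical). To end at (-2,-3) need (h-2)/2 right-steps and ((13-h)-3)/2 up-steps.
Sum over h with 2 ≤ h ≤ 10, h ≡ 0 (mod 2), 13-h ≡ 1 (mod 2):
h=2: C(13,2)·C(2,0)·C(11,4) = 78·1·330 = 25740
h=4: C(13,4)·C(4,1)·C(9,3) = 715·4·84 = 240240
h=6: C(13,6)·C(6,2)·C(7,2) = 1716·15·21 = 540540
h=8: C(13,8)·C(8,3)·C(5,1) = 1287·56·5 = 360360
h=10: C(13,10)·C(10,4)·C(3,0) = 286·210·1 = 60060
Total favorable: 1226940
Total paths: 4^13 = 67108864
P = 1226940/67108864 = 306735/16777216

Answer: 306735/16777216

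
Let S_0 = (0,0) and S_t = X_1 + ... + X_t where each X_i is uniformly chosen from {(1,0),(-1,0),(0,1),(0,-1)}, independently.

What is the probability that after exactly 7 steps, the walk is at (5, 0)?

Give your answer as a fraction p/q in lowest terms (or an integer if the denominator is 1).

Let h be the number of horizontal steps (so 7-h are vertical). To end at (5,0) need (h+5)/2 right-steps and ((7-h)+0)/2 up-steps.
Sum over h with 5 ≤ h ≤ 7, h ≡ 1 (mod 2), 7-h ≡ 0 (mod 2):
h=5: C(7,5)·C(5,5)·C(2,1) = 21·1·2 = 42
h=7: C(7,7)·C(7,6)·C(0,0) = 1·7·1 = 7
Total favorable: 49
Total paths: 4^7 = 16384
P = 49/16384 = 49/16384

Answer: 49/16384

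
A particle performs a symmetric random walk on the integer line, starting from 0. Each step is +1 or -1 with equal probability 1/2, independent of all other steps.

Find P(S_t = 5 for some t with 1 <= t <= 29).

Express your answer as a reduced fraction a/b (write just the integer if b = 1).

Answer: 194129627/536870912

Derivation:
Count via complement. Let g(t,s) = #length-t paths at position s with S_1..S_t all ≠ 5.
g(t,s) = g(t-1,s-1) + g(t-1,s+1) for s ≠ 5; g(t,5) = 0.
t=0: g(0,0)=1
t=1: g(1,-1)=1 g(1,1)=1
t=2: g(2,-2)=1 g(2,0)=2 g(2,2)=1
t=3: g(3,-3)=1 g(3,-1)=3 g(3,1)=3 g(3,3)=1
t=4: g(4,-4)=1 g(4,-2)=4 g(4,0)=6 g(4,2)=4 g(4,4)=1
t=5: g(5,-5)=1 g(5,-3)=5 g(5,-1)=10 g(5,1)=10 g(5,3)=5
t=6: g(6,-6)=1 g(6,-4)=6 g(6,-2)=15 g(6,0)=20 g(6,2)=15 g(6,4)=5
t=7: g(7,-7)=1 g(7,-5)=7 g(7,-3)=21 g(7,-1)=35 g(7,1)=35 g(7,3)=20
t=8: g(8,-8)=1 g(8,-6)=8 g(8,-4)=28 g(8,-2)=56 g(8,0)=70 g(8,2)=55 g(8,4)=20
t=9: g(9,-9)=1 g(9,-7)=9 g(9,-5)=36 g(9,-3)=84 g(9,-1)=126 g(9,1)=125 g(9,3)=75
t=10: g(10,-10)=1 g(10,-8)=10 g(10,-6)=45 g(10,-4)=120 g(10,-2)=210 g(10,0)=251 g(10,2)=200 g(10,4)=75
t=11: g(11,-11)=1 g(11,-9)=11 g(11,-7)=55 g(11,-5)=165 g(11,-3)=330 g(11,-1)=461 g(11,1)=451 g(11,3)=275
t=12: g(12,-12)=1 g(12,-10)=12 g(12,-8)=66 g(12,-6)=220 g(12,-4)=495 g(12,-2)=791 g(12,0)=912 g(12,2)=726 g(12,4)=275
t=13: g(13,-13)=1 g(13,-11)=13 g(13,-9)=78 g(13,-7)=286 g(13,-5)=715 g(13,-3)=1286 g(13,-1)=1703 g(13,1)=1638 g(13,3)=1001
t=14: g(14,-14)=1 g(14,-12)=14 g(14,-10)=91 g(14,-8)=364 g(14,-6)=1001 g(14,-4)=2001 g(14,-2)=2989 g(14,0)=3341 g(14,2)=2639 g(14,4)=1001
t=15: g(15,-15)=1 g(15,-13)=15 g(15,-11)=105 g(15,-9)=455 g(15,-7)=1365 g(15,-5)=3002 g(15,-3)=4990 g(15,-1)=6330 g(15,1)=5980 g(15,3)=3640
t=16: g(16,-16)=1 g(16,-14)=16 g(16,-12)=120 g(16,-10)=560 g(16,-8)=1820 g(16,-6)=4367 g(16,-4)=7992 g(16,-2)=11320 g(16,0)=12310 g(16,2)=9620 g(16,4)=3640
t=17: g(17,-17)=1 g(17,-15)=17 g(17,-13)=136 g(17,-11)=680 g(17,-9)=2380 g(17,-7)=6187 g(17,-5)=12359 g(17,-3)=19312 g(17,-1)=23630 g(17,1)=21930 g(17,3)=13260
t=18: g(18,-18)=1 g(18,-16)=18 g(18,-14)=153 g(18,-12)=816 g(18,-10)=3060 g(18,-8)=8567 g(18,-6)=18546 g(18,-4)=31671 g(18,-2)=42942 g(18,0)=45560 g(18,2)=35190 g(18,4)=13260
t=19: g(19,-19)=1 g(19,-17)=19 g(19,-15)=171 g(19,-13)=969 g(19,-11)=3876 g(19,-9)=11627 g(19,-7)=27113 g(19,-5)=50217 g(19,-3)=74613 g(19,-1)=88502 g(19,1)=80750 g(19,3)=48450
t=20: g(20,-20)=1 g(20,-18)=20 g(20,-16)=190 g(20,-14)=1140 g(20,-12)=4845 g(20,-10)=15503 g(20,-8)=38740 g(20,-6)=77330 g(20,-4)=124830 g(20,-2)=163115 g(20,0)=169252 g(20,2)=129200 g(20,4)=48450
t=21: g(21,-21)=1 g(21,-19)=21 g(21,-17)=210 g(21,-15)=1330 g(21,-13)=5985 g(21,-11)=20348 g(21,-9)=54243 g(21,-7)=116070 g(21,-5)=202160 g(21,-3)=287945 g(21,-1)=332367 g(21,1)=298452 g(21,3)=177650
t=22: g(22,-22)=1 g(22,-20)=22 g(22,-18)=231 g(22,-16)=1540 g(22,-14)=7315 g(22,-12)=26333 g(22,-10)=74591 g(22,-8)=170313 g(22,-6)=318230 g(22,-4)=490105 g(22,-2)=620312 g(22,0)=630819 g(22,2)=476102 g(22,4)=177650
t=23: g(23,-23)=1 g(23,-21)=23 g(23,-19)=253 g(23,-17)=1771 g(23,-15)=8855 g(23,-13)=33648 g(23,-11)=100924 g(23,-9)=244904 g(23,-7)=488543 g(23,-5)=808335 g(23,-3)=1110417 g(23,-1)=1251131 g(23,1)=1106921 g(23,3)=653752
t=24: g(24,-24)=1 g(24,-22)=24 g(24,-20)=276 g(24,-18)=2024 g(24,-16)=10626 g(24,-14)=42503 g(24,-12)=134572 g(24,-10)=345828 g(24,-8)=733447 g(24,-6)=1296878 g(24,-4)=1918752 g(24,-2)=2361548 g(24,0)=2358052 g(24,2)=1760673 g(24,4)=653752
t=25: g(25,-25)=1 g(25,-23)=25 g(25,-21)=300 g(25,-19)=2300 g(25,-17)=12650 g(25,-15)=53129 g(25,-13)=177075 g(25,-11)=480400 g(25,-9)=1079275 g(25,-7)=2030325 g(25,-5)=3215630 g(25,-3)=4280300 g(25,-1)=4719600 g(25,1)=4118725 g(25,3)=2414425
t=26: g(26,-26)=1 g(26,-24)=26 g(26,-22)=325 g(26,-20)=2600 g(26,-18)=14950 g(26,-16)=65779 g(26,-14)=230204 g(26,-12)=657475 g(26,-10)=1559675 g(26,-8)=3109600 g(26,-6)=5245955 g(26,-4)=7495930 g(26,-2)=8999900 g(26,0)=8838325 g(26,2)=6533150 g(26,4)=2414425
t=27: g(27,-27)=1 g(27,-25)=27 g(27,-23)=351 g(27,-21)=2925 g(27,-19)=17550 g(27,-17)=80729 g(27,-15)=295983 g(27,-13)=887679 g(27,-11)=2217150 g(27,-9)=4669275 g(27,-7)=8355555 g(27,-5)=12741885 g(27,-3)=16495830 g(27,-1)=17838225 g(27,1)=15371475 g(27,3)=8947575
t=28: g(28,-28)=1 g(28,-26)=28 g(28,-24)=378 g(28,-22)=3276 g(28,-20)=20475 g(28,-18)=98279 g(28,-16)=376712 g(28,-14)=1183662 g(28,-12)=3104829 g(28,-10)=6886425 g(28,-8)=13024830 g(28,-6)=21097440 g(28,-4)=29237715 g(28,-2)=34334055 g(28,0)=33209700 g(28,2)=24319050 g(28,4)=8947575
t=29: g(29,-29)=1 g(29,-27)=29 g(29,-25)=406 g(29,-23)=3654 g(29,-21)=23751 g(29,-19)=118754 g(29,-17)=474991 g(29,-15)=1560374 g(29,-13)=4288491 g(29,-11)=9991254 g(29,-9)=19911255 g(29,-7)=34122270 g(29,-5)=50335155 g(29,-3)=63571770 g(29,-1)=67543755 g(29,1)=57528750 g(29,3)=33266625
Paths never hitting 5: Σ_s g(29,s) = 342741285
Paths hitting 5: 2^29 - 342741285 = 194129627
P = 194129627/536870912 = 194129627/536870912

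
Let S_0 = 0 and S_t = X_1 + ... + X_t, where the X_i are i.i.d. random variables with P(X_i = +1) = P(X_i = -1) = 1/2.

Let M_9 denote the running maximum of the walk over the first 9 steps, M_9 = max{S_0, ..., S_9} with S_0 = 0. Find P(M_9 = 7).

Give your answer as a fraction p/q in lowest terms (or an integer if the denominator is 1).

Let M_9 = max(S_0,...,S_9). Use the reflection principle: for j ≥ 1, #{paths with M_9 ≥ j} = #{S_9 ≥ j} + #{S_9 ≥ j+1}.
By reflection, #{M_9 ≥ 7} = #{S_9 ≥ 7} + #{S_9 ≥ 8} = 10 + 1 = 11.
#{M_9 ≥ 8} = #{S_9 ≥ 8} + #{S_9 ≥ 9} = 1 + 1 = 2.
#{M_9 = 7} = 11 - 2 = 9.
P(M_9 = 7) = 9/512 = 9/512

Answer: 9/512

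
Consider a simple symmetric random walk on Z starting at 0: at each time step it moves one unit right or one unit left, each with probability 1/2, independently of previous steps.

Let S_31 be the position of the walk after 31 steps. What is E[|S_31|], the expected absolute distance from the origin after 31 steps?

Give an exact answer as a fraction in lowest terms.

Answer: 300540195/67108864

Derivation:
S_31 takes values m ≡ 1 (mod 2) with |m| ≤ 31; P(S_31=m) = C(31,(31+m)/2)/2^31.
Total paths: 2^31 = 2147483648
Distribution: P(S=-31)=1/2147483648, P(S=-29)=31/2147483648, P(S=-27)=465/2147483648, P(S=-25)=4495/2147483648, P(S=-23)=31465/2147483648, P(S=-21)=169911/2147483648, P(S=-19)=736281/2147483648, P(S=-17)=2629575/2147483648, P(S=-15)=7888725/2147483648, P(S=-13)=20160075/2147483648, P(S=-11)=44352165/2147483648, P(S=-9)=84672315/2147483648, P(S=-7)=141120525/2147483648, P(S=-5)=206253075/2147483648, P(S=-3)=265182525/2147483648, P(S=-1)=300540195/2147483648, P(S=1)=300540195/2147483648, P(S=3)=265182525/2147483648, P(S=5)=206253075/2147483648, P(S=7)=141120525/2147483648, P(S=9)=84672315/2147483648, P(S=11)=44352165/2147483648, P(S=13)=20160075/2147483648, P(S=15)=7888725/2147483648, P(S=17)=2629575/2147483648, P(S=19)=736281/2147483648, P(S=21)=169911/2147483648, P(S=23)=31465/2147483648, P(S=25)=4495/2147483648, P(S=27)=465/2147483648, P(S=29)=31/2147483648, P(S=31)=1/2147483648
E[|S_31|] = Σ_m |m|·P(S_31=m) = 9617286240/2147483648 = 300540195/67108864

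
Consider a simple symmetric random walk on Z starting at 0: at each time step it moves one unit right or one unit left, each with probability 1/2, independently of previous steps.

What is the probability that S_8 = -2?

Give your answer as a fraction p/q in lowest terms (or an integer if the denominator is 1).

Answer: 7/32

Derivation:
To reach position -2 after 8 steps: need 3 steps of +1 and 5 of -1.
Favorable paths: C(8,3) = 56
Total paths: 2^8 = 256
P = 56/256 = 7/32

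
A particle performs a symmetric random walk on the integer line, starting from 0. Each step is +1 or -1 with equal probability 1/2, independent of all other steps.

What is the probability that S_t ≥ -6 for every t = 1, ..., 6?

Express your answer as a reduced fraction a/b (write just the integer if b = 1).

Answer: 1

Derivation:
Let f(t,s) = #length-t paths at position s with S_1..S_t all ≥ -6.
f(t,s) = f(t-1,s-1) + f(t-1,s+1) for s ≥ -6; f(t,s) = 0 for s < -6.
t=0: f(0,0)=1
t=1: f(1,-1)=1 f(1,1)=1
t=2: f(2,-2)=1 f(2,0)=2 f(2,2)=1
t=3: f(3,-3)=1 f(3,-1)=3 f(3,1)=3 f(3,3)=1
t=4: f(4,-4)=1 f(4,-2)=4 f(4,0)=6 f(4,2)=4 f(4,4)=1
t=5: f(5,-5)=1 f(5,-3)=5 f(5,-1)=10 f(5,1)=10 f(5,3)=5 f(5,5)=1
t=6: f(6,-6)=1 f(6,-4)=6 f(6,-2)=15 f(6,0)=20 f(6,2)=15 f(6,4)=6 f(6,6)=1
Σ_s f(6,s) = 64
P = 64/64 = 1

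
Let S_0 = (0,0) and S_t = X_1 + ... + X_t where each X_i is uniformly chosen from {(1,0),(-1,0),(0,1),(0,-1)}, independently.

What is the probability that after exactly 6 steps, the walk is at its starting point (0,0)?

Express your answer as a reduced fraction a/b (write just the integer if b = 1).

Let h be the number of horizontal steps (so 6-h are vertical). To end at (0,0) need (h+0)/2 right-steps and ((6-h)+0)/2 up-steps.
Sum over h with 0 ≤ h ≤ 6, h ≡ 0 (mod 2), 6-h ≡ 0 (mod 2):
h=0: C(6,0)·C(0,0)·C(6,3) = 1·1·20 = 20
h=2: C(6,2)·C(2,1)·C(4,2) = 15·2·6 = 180
h=4: C(6,4)·C(4,2)·C(2,1) = 15·6·2 = 180
h=6: C(6,6)·C(6,3)·C(0,0) = 1·20·1 = 20
Total favorable: 400
Total paths: 4^6 = 4096
P = 400/4096 = 25/256

Answer: 25/256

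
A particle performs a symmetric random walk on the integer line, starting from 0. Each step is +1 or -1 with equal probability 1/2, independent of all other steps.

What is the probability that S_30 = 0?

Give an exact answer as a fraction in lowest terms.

To return to 0 after 30 steps: need exactly 15 steps of +1 and 15 of -1.
Favorable paths: C(30,15) = 155117520
Total paths: 2^30 = 1073741824
P = 155117520/1073741824 = 9694845/67108864

Answer: 9694845/67108864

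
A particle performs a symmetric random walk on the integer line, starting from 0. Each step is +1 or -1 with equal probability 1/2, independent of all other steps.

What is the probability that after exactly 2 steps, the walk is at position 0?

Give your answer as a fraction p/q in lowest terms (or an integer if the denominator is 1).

Answer: 1/2

Derivation:
To return to 0 after 2 steps: need exactly 1 step of +1 and 1 of -1.
Favorable paths: C(2,1) = 2
Total paths: 2^2 = 4
P = 2/4 = 1/2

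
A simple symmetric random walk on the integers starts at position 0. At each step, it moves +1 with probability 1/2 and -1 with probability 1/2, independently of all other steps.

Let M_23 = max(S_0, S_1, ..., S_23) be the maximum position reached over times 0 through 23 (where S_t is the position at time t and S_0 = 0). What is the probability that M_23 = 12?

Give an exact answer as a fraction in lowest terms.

Answer: 33649/8388608

Derivation:
Let M_23 = max(S_0,...,S_23). Use the reflection principle: for j ≥ 1, #{paths with M_23 ≥ j} = #{S_23 ≥ j} + #{S_23 ≥ j+1}.
By reflection, #{M_23 ≥ 12} = #{S_23 ≥ 12} + #{S_23 ≥ 13} = 44552 + 44552 = 89104.
#{M_23 ≥ 13} = #{S_23 ≥ 13} + #{S_23 ≥ 14} = 44552 + 10903 = 55455.
#{M_23 = 12} = 89104 - 55455 = 33649.
P(M_23 = 12) = 33649/8388608 = 33649/8388608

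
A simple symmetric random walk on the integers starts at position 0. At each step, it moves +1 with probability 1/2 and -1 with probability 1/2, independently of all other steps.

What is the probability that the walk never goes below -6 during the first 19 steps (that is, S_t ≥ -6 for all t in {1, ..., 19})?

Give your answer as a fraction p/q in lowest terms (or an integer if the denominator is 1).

Answer: 115957/131072

Derivation:
Let f(t,s) = #length-t paths at position s with S_1..S_t all ≥ -6.
f(t,s) = f(t-1,s-1) + f(t-1,s+1) for s ≥ -6; f(t,s) = 0 for s < -6.
t=0: f(0,0)=1
t=1: f(1,-1)=1 f(1,1)=1
t=2: f(2,-2)=1 f(2,0)=2 f(2,2)=1
t=3: f(3,-3)=1 f(3,-1)=3 f(3,1)=3 f(3,3)=1
t=4: f(4,-4)=1 f(4,-2)=4 f(4,0)=6 f(4,2)=4 f(4,4)=1
t=5: f(5,-5)=1 f(5,-3)=5 f(5,-1)=10 f(5,1)=10 f(5,3)=5 f(5,5)=1
t=6: f(6,-6)=1 f(6,-4)=6 f(6,-2)=15 f(6,0)=20 f(6,2)=15 f(6,4)=6 f(6,6)=1
t=7: f(7,-5)=7 f(7,-3)=21 f(7,-1)=35 f(7,1)=35 f(7,3)=21 f(7,5)=7 f(7,7)=1
t=8: f(8,-6)=7 f(8,-4)=28 f(8,-2)=56 f(8,0)=70 f(8,2)=56 f(8,4)=28 f(8,6)=8 f(8,8)=1
t=9: f(9,-5)=35 f(9,-3)=84 f(9,-1)=126 f(9,1)=126 f(9,3)=84 f(9,5)=36 f(9,7)=9 f(9,9)=1
t=10: f(10,-6)=35 f(10,-4)=119 f(10,-2)=210 f(10,0)=252 f(10,2)=210 f(10,4)=120 f(10,6)=45 f(10,8)=10 f(10,10)=1
t=11: f(11,-5)=154 f(11,-3)=329 f(11,-1)=462 f(11,1)=462 f(11,3)=330 f(11,5)=165 f(11,7)=55 f(11,9)=11 f(11,11)=1
t=12: f(12,-6)=154 f(12,-4)=483 f(12,-2)=791 f(12,0)=924 f(12,2)=792 f(12,4)=495 f(12,6)=220 f(12,8)=66 f(12,10)=12 f(12,12)=1
t=13: f(13,-5)=637 f(13,-3)=1274 f(13,-1)=1715 f(13,1)=1716 f(13,3)=1287 f(13,5)=715 f(13,7)=286 f(13,9)=78 f(13,11)=13 f(13,13)=1
t=14: f(14,-6)=637 f(14,-4)=1911 f(14,-2)=2989 f(14,0)=3431 f(14,2)=3003 f(14,4)=2002 f(14,6)=1001 f(14,8)=364 f(14,10)=91 f(14,12)=14 f(14,14)=1
t=15: f(15,-5)=2548 f(15,-3)=4900 f(15,-1)=6420 f(15,1)=6434 f(15,3)=5005 f(15,5)=3003 f(15,7)=1365 f(15,9)=455 f(15,11)=105 f(15,13)=15 f(15,15)=1
t=16: f(16,-6)=2548 f(16,-4)=7448 f(16,-2)=11320 f(16,0)=12854 f(16,2)=11439 f(16,4)=8008 f(16,6)=4368 f(16,8)=1820 f(16,10)=560 f(16,12)=120 f(16,14)=16 f(16,16)=1
t=17: f(17,-5)=9996 f(17,-3)=18768 f(17,-1)=24174 f(17,1)=24293 f(17,3)=19447 f(17,5)=12376 f(17,7)=6188 f(17,9)=2380 f(17,11)=680 f(17,13)=136 f(17,15)=17 f(17,17)=1
t=18: f(18,-6)=9996 f(18,-4)=28764 f(18,-2)=42942 f(18,0)=48467 f(18,2)=43740 f(18,4)=31823 f(18,6)=18564 f(18,8)=8568 f(18,10)=3060 f(18,12)=816 f(18,14)=153 f(18,16)=18 f(18,18)=1
t=19: f(19,-5)=38760 f(19,-3)=71706 f(19,-1)=91409 f(19,1)=92207 f(19,3)=75563 f(19,5)=50387 f(19,7)=27132 f(19,9)=11628 f(19,11)=3876 f(19,13)=969 f(19,15)=171 f(19,17)=19 f(19,19)=1
Σ_s f(19,s) = 463828
P = 463828/524288 = 115957/131072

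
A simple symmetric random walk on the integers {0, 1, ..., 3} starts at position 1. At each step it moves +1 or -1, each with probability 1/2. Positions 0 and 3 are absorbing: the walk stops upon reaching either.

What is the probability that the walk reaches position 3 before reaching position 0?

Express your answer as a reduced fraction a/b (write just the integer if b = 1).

Answer: 1/3

Derivation:
Symmetric walk (p = 1/2): the harmonic-function argument gives P(hit 3 before 0 | start at 1) = a/N.
P = 1/3 = 1/3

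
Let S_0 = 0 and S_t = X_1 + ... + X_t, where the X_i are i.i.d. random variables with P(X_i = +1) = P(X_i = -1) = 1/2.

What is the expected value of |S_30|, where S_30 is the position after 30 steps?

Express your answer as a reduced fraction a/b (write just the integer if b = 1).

Answer: 145422675/33554432

Derivation:
S_30 takes values m ≡ 0 (mod 2) with |m| ≤ 30; P(S_30=m) = C(30,(30+m)/2)/2^30.
Total paths: 2^30 = 1073741824
Distribution: P(S=-30)=1/1073741824, P(S=-28)=30/1073741824, P(S=-26)=435/1073741824, P(S=-24)=4060/1073741824, P(S=-22)=27405/1073741824, P(S=-20)=142506/1073741824, P(S=-18)=593775/1073741824, P(S=-16)=2035800/1073741824, P(S=-14)=5852925/1073741824, P(S=-12)=14307150/1073741824, P(S=-10)=30045015/1073741824, P(S=-8)=54627300/1073741824, P(S=-6)=86493225/1073741824, P(S=-4)=119759850/1073741824, P(S=-2)=145422675/1073741824, P(S=0)=155117520/1073741824, P(S=2)=145422675/1073741824, P(S=4)=119759850/1073741824, P(S=6)=86493225/1073741824, P(S=8)=54627300/1073741824, P(S=10)=30045015/1073741824, P(S=12)=14307150/1073741824, P(S=14)=5852925/1073741824, P(S=16)=2035800/1073741824, P(S=18)=593775/1073741824, P(S=20)=142506/1073741824, P(S=22)=27405/1073741824, P(S=24)=4060/1073741824, P(S=26)=435/1073741824, P(S=28)=30/1073741824, P(S=30)=1/1073741824
E[|S_30|] = Σ_m |m|·P(S_30=m) = 4653525600/1073741824 = 145422675/33554432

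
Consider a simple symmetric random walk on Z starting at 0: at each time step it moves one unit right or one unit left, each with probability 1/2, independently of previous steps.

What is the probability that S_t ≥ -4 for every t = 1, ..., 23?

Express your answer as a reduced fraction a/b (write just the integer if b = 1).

Let f(t,s) = #length-t paths at position s with S_1..S_t all ≥ -4.
f(t,s) = f(t-1,s-1) + f(t-1,s+1) for s ≥ -4; f(t,s) = 0 for s < -4.
t=0: f(0,0)=1
t=1: f(1,-1)=1 f(1,1)=1
t=2: f(2,-2)=1 f(2,0)=2 f(2,2)=1
t=3: f(3,-3)=1 f(3,-1)=3 f(3,1)=3 f(3,3)=1
t=4: f(4,-4)=1 f(4,-2)=4 f(4,0)=6 f(4,2)=4 f(4,4)=1
t=5: f(5,-3)=5 f(5,-1)=10 f(5,1)=10 f(5,3)=5 f(5,5)=1
t=6: f(6,-4)=5 f(6,-2)=15 f(6,0)=20 f(6,2)=15 f(6,4)=6 f(6,6)=1
t=7: f(7,-3)=20 f(7,-1)=35 f(7,1)=35 f(7,3)=21 f(7,5)=7 f(7,7)=1
t=8: f(8,-4)=20 f(8,-2)=55 f(8,0)=70 f(8,2)=56 f(8,4)=28 f(8,6)=8 f(8,8)=1
t=9: f(9,-3)=75 f(9,-1)=125 f(9,1)=126 f(9,3)=84 f(9,5)=36 f(9,7)=9 f(9,9)=1
t=10: f(10,-4)=75 f(10,-2)=200 f(10,0)=251 f(10,2)=210 f(10,4)=120 f(10,6)=45 f(10,8)=10 f(10,10)=1
t=11: f(11,-3)=275 f(11,-1)=451 f(11,1)=461 f(11,3)=330 f(11,5)=165 f(11,7)=55 f(11,9)=11 f(11,11)=1
t=12: f(12,-4)=275 f(12,-2)=726 f(12,0)=912 f(12,2)=791 f(12,4)=495 f(12,6)=220 f(12,8)=66 f(12,10)=12 f(12,12)=1
t=13: f(13,-3)=1001 f(13,-1)=1638 f(13,1)=1703 f(13,3)=1286 f(13,5)=715 f(13,7)=286 f(13,9)=78 f(13,11)=13 f(13,13)=1
t=14: f(14,-4)=1001 f(14,-2)=2639 f(14,0)=3341 f(14,2)=2989 f(14,4)=2001 f(14,6)=1001 f(14,8)=364 f(14,10)=91 f(14,12)=14 f(14,14)=1
t=15: f(15,-3)=3640 f(15,-1)=5980 f(15,1)=6330 f(15,3)=4990 f(15,5)=3002 f(15,7)=1365 f(15,9)=455 f(15,11)=105 f(15,13)=15 f(15,15)=1
t=16: f(16,-4)=3640 f(16,-2)=9620 f(16,0)=12310 f(16,2)=11320 f(16,4)=7992 f(16,6)=4367 f(16,8)=1820 f(16,10)=560 f(16,12)=120 f(16,14)=16 f(16,16)=1
t=17: f(17,-3)=13260 f(17,-1)=21930 f(17,1)=23630 f(17,3)=19312 f(17,5)=12359 f(17,7)=6187 f(17,9)=2380 f(17,11)=680 f(17,13)=136 f(17,15)=17 f(17,17)=1
t=18: f(18,-4)=13260 f(18,-2)=35190 f(18,0)=45560 f(18,2)=42942 f(18,4)=31671 f(18,6)=18546 f(18,8)=8567 f(18,10)=3060 f(18,12)=816 f(18,14)=153 f(18,16)=18 f(18,18)=1
t=19: f(19,-3)=48450 f(19,-1)=80750 f(19,1)=88502 f(19,3)=74613 f(19,5)=50217 f(19,7)=27113 f(19,9)=11627 f(19,11)=3876 f(19,13)=969 f(19,15)=171 f(19,17)=19 f(19,19)=1
t=20: f(20,-4)=48450 f(20,-2)=129200 f(20,0)=169252 f(20,2)=163115 f(20,4)=124830 f(20,6)=77330 f(20,8)=38740 f(20,10)=15503 f(20,12)=4845 f(20,14)=1140 f(20,16)=190 f(20,18)=20 f(20,20)=1
t=21: f(21,-3)=177650 f(21,-1)=298452 f(21,1)=332367 f(21,3)=287945 f(21,5)=202160 f(21,7)=116070 f(21,9)=54243 f(21,11)=20348 f(21,13)=5985 f(21,15)=1330 f(21,17)=210 f(21,19)=21 f(21,21)=1
t=22: f(22,-4)=177650 f(22,-2)=476102 f(22,0)=630819 f(22,2)=620312 f(22,4)=490105 f(22,6)=318230 f(22,8)=170313 f(22,10)=74591 f(22,12)=26333 f(22,14)=7315 f(22,16)=1540 f(22,18)=231 f(22,20)=22 f(22,22)=1
t=23: f(23,-3)=653752 f(23,-1)=1106921 f(23,1)=1251131 f(23,3)=1110417 f(23,5)=808335 f(23,7)=488543 f(23,9)=244904 f(23,11)=100924 f(23,13)=33648 f(23,15)=8855 f(23,17)=1771 f(23,19)=253 f(23,21)=23 f(23,23)=1
Σ_s f(23,s) = 5809478
P = 5809478/8388608 = 2904739/4194304

Answer: 2904739/4194304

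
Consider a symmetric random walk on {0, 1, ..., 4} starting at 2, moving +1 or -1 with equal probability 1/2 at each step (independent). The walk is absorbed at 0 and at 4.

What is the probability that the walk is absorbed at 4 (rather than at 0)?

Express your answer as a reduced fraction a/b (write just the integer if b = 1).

Symmetric walk (p = 1/2): the harmonic-function argument gives P(hit 4 before 0 | start at 2) = a/N.
P = 2/4 = 1/2

Answer: 1/2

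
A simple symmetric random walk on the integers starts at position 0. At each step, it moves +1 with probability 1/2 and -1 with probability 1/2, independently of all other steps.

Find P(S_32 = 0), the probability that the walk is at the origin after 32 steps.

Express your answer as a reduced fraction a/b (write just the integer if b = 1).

Answer: 300540195/2147483648

Derivation:
To return to 0 after 32 steps: need exactly 16 steps of +1 and 16 of -1.
Favorable paths: C(32,16) = 601080390
Total paths: 2^32 = 4294967296
P = 601080390/4294967296 = 300540195/2147483648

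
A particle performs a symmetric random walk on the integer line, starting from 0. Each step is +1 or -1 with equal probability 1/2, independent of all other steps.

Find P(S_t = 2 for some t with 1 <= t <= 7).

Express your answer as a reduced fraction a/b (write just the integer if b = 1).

Answer: 29/64

Derivation:
Count via complement. Let g(t,s) = #length-t paths at position s with S_1..S_t all ≠ 2.
g(t,s) = g(t-1,s-1) + g(t-1,s+1) for s ≠ 2; g(t,2) = 0.
t=0: g(0,0)=1
t=1: g(1,-1)=1 g(1,1)=1
t=2: g(2,-2)=1 g(2,0)=2
t=3: g(3,-3)=1 g(3,-1)=3 g(3,1)=2
t=4: g(4,-4)=1 g(4,-2)=4 g(4,0)=5
t=5: g(5,-5)=1 g(5,-3)=5 g(5,-1)=9 g(5,1)=5
t=6: g(6,-6)=1 g(6,-4)=6 g(6,-2)=14 g(6,0)=14
t=7: g(7,-7)=1 g(7,-5)=7 g(7,-3)=20 g(7,-1)=28 g(7,1)=14
Paths never hitting 2: Σ_s g(7,s) = 70
Paths hitting 2: 2^7 - 70 = 58
P = 58/128 = 29/64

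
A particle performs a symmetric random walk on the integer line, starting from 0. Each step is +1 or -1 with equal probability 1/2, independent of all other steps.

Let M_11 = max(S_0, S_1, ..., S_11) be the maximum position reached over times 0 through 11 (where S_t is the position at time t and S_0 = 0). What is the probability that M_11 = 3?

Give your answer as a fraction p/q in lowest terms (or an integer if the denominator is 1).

Let M_11 = max(S_0,...,S_11). Use the reflection principle: for j ≥ 1, #{paths with M_11 ≥ j} = #{S_11 ≥ j} + #{S_11 ≥ j+1}.
By reflection, #{M_11 ≥ 3} = #{S_11 ≥ 3} + #{S_11 ≥ 4} = 562 + 232 = 794.
#{M_11 ≥ 4} = #{S_11 ≥ 4} + #{S_11 ≥ 5} = 232 + 232 = 464.
#{M_11 = 3} = 794 - 464 = 330.
P(M_11 = 3) = 330/2048 = 165/1024

Answer: 165/1024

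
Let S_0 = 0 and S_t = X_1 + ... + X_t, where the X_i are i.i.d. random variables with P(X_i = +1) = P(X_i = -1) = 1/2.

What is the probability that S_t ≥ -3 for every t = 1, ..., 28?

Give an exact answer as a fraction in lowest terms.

Let f(t,s) = #length-t paths at position s with S_1..S_t all ≥ -3.
f(t,s) = f(t-1,s-1) + f(t-1,s+1) for s ≥ -3; f(t,s) = 0 for s < -3.
t=0: f(0,0)=1
t=1: f(1,-1)=1 f(1,1)=1
t=2: f(2,-2)=1 f(2,0)=2 f(2,2)=1
t=3: f(3,-3)=1 f(3,-1)=3 f(3,1)=3 f(3,3)=1
t=4: f(4,-2)=4 f(4,0)=6 f(4,2)=4 f(4,4)=1
t=5: f(5,-3)=4 f(5,-1)=10 f(5,1)=10 f(5,3)=5 f(5,5)=1
t=6: f(6,-2)=14 f(6,0)=20 f(6,2)=15 f(6,4)=6 f(6,6)=1
t=7: f(7,-3)=14 f(7,-1)=34 f(7,1)=35 f(7,3)=21 f(7,5)=7 f(7,7)=1
t=8: f(8,-2)=48 f(8,0)=69 f(8,2)=56 f(8,4)=28 f(8,6)=8 f(8,8)=1
t=9: f(9,-3)=48 f(9,-1)=117 f(9,1)=125 f(9,3)=84 f(9,5)=36 f(9,7)=9 f(9,9)=1
t=10: f(10,-2)=165 f(10,0)=242 f(10,2)=209 f(10,4)=120 f(10,6)=45 f(10,8)=10 f(10,10)=1
t=11: f(11,-3)=165 f(11,-1)=407 f(11,1)=451 f(11,3)=329 f(11,5)=165 f(11,7)=55 f(11,9)=11 f(11,11)=1
t=12: f(12,-2)=572 f(12,0)=858 f(12,2)=780 f(12,4)=494 f(12,6)=220 f(12,8)=66 f(12,10)=12 f(12,12)=1
t=13: f(13,-3)=572 f(13,-1)=1430 f(13,1)=1638 f(13,3)=1274 f(13,5)=714 f(13,7)=286 f(13,9)=78 f(13,11)=13 f(13,13)=1
t=14: f(14,-2)=2002 f(14,0)=3068 f(14,2)=2912 f(14,4)=1988 f(14,6)=1000 f(14,8)=364 f(14,10)=91 f(14,12)=14 f(14,14)=1
t=15: f(15,-3)=2002 f(15,-1)=5070 f(15,1)=5980 f(15,3)=4900 f(15,5)=2988 f(15,7)=1364 f(15,9)=455 f(15,11)=105 f(15,13)=15 f(15,15)=1
t=16: f(16,-2)=7072 f(16,0)=11050 f(16,2)=10880 f(16,4)=7888 f(16,6)=4352 f(16,8)=1819 f(16,10)=560 f(16,12)=120 f(16,14)=16 f(16,16)=1
t=17: f(17,-3)=7072 f(17,-1)=18122 f(17,1)=21930 f(17,3)=18768 f(17,5)=12240 f(17,7)=6171 f(17,9)=2379 f(17,11)=680 f(17,13)=136 f(17,15)=17 f(17,17)=1
t=18: f(18,-2)=25194 f(18,0)=40052 f(18,2)=40698 f(18,4)=31008 f(18,6)=18411 f(18,8)=8550 f(18,10)=3059 f(18,12)=816 f(18,14)=153 f(18,16)=18 f(18,18)=1
t=19: f(19,-3)=25194 f(19,-1)=65246 f(19,1)=80750 f(19,3)=71706 f(19,5)=49419 f(19,7)=26961 f(19,9)=11609 f(19,11)=3875 f(19,13)=969 f(19,15)=171 f(19,17)=19 f(19,19)=1
t=20: f(20,-2)=90440 f(20,0)=145996 f(20,2)=152456 f(20,4)=121125 f(20,6)=76380 f(20,8)=38570 f(20,10)=15484 f(20,12)=4844 f(20,14)=1140 f(20,16)=190 f(20,18)=20 f(20,20)=1
t=21: f(21,-3)=90440 f(21,-1)=236436 f(21,1)=298452 f(21,3)=273581 f(21,5)=197505 f(21,7)=114950 f(21,9)=54054 f(21,11)=20328 f(21,13)=5984 f(21,15)=1330 f(21,17)=210 f(21,19)=21 f(21,21)=1
t=22: f(22,-2)=326876 f(22,0)=534888 f(22,2)=572033 f(22,4)=471086 f(22,6)=312455 f(22,8)=169004 f(22,10)=74382 f(22,12)=26312 f(22,14)=7314 f(22,16)=1540 f(22,18)=231 f(22,20)=22 f(22,22)=1
t=23: f(23,-3)=326876 f(23,-1)=861764 f(23,1)=1106921 f(23,3)=1043119 f(23,5)=783541 f(23,7)=481459 f(23,9)=243386 f(23,11)=100694 f(23,13)=33626 f(23,15)=8854 f(23,17)=1771 f(23,19)=253 f(23,21)=23 f(23,23)=1
t=24: f(24,-2)=1188640 f(24,0)=1968685 f(24,2)=2150040 f(24,4)=1826660 f(24,6)=1265000 f(24,8)=724845 f(24,10)=344080 f(24,12)=134320 f(24,14)=42480 f(24,16)=10625 f(24,18)=2024 f(24,20)=276 f(24,22)=24 f(24,24)=1
t=25: f(25,-3)=1188640 f(25,-1)=3157325 f(25,1)=4118725 f(25,3)=3976700 f(25,5)=3091660 f(25,7)=1989845 f(25,9)=1068925 f(25,11)=478400 f(25,13)=176800 f(25,15)=53105 f(25,17)=12649 f(25,19)=2300 f(25,21)=300 f(25,23)=25 f(25,25)=1
t=26: f(26,-2)=4345965 f(26,0)=7276050 f(26,2)=8095425 f(26,4)=7068360 f(26,6)=5081505 f(26,8)=3058770 f(26,10)=1547325 f(26,12)=655200 f(26,14)=229905 f(26,16)=65754 f(26,18)=14949 f(26,20)=2600 f(26,22)=325 f(26,24)=26 f(26,26)=1
t=27: f(27,-3)=4345965 f(27,-1)=11622015 f(27,1)=15371475 f(27,3)=15163785 f(27,5)=12149865 f(27,7)=8140275 f(27,9)=4606095 f(27,11)=2202525 f(27,13)=885105 f(27,15)=295659 f(27,17)=80703 f(27,19)=17549 f(27,21)=2925 f(27,23)=351 f(27,25)=27 f(27,27)=1
t=28: f(28,-2)=15967980 f(28,0)=26993490 f(28,2)=30535260 f(28,4)=27313650 f(28,6)=20290140 f(28,8)=12746370 f(28,10)=6808620 f(28,12)=3087630 f(28,14)=1180764 f(28,16)=376362 f(28,18)=98252 f(28,20)=20474 f(28,22)=3276 f(28,24)=378 f(28,26)=28 f(28,28)=1
Σ_s f(28,s) = 145422675
P = 145422675/268435456 = 145422675/268435456

Answer: 145422675/268435456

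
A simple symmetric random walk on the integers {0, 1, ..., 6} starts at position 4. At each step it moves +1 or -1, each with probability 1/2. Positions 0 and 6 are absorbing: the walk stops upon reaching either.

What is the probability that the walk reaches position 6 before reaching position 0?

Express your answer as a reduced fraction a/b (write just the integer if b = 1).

Symmetric walk (p = 1/2): the harmonic-function argument gives P(hit 6 before 0 | start at 4) = a/N.
P = 4/6 = 2/3

Answer: 2/3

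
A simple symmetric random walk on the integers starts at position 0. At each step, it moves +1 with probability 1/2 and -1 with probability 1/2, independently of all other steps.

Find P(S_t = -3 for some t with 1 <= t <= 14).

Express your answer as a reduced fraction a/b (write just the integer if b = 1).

Count via complement. Let g(t,s) = #length-t paths at position s with S_1..S_t all ≠ -3.
g(t,s) = g(t-1,s-1) + g(t-1,s+1) for s ≠ -3; g(t,-3) = 0.
t=0: g(0,0)=1
t=1: g(1,-1)=1 g(1,1)=1
t=2: g(2,-2)=1 g(2,0)=2 g(2,2)=1
t=3: g(3,-1)=3 g(3,1)=3 g(3,3)=1
t=4: g(4,-2)=3 g(4,0)=6 g(4,2)=4 g(4,4)=1
t=5: g(5,-1)=9 g(5,1)=10 g(5,3)=5 g(5,5)=1
t=6: g(6,-2)=9 g(6,0)=19 g(6,2)=15 g(6,4)=6 g(6,6)=1
t=7: g(7,-1)=28 g(7,1)=34 g(7,3)=21 g(7,5)=7 g(7,7)=1
t=8: g(8,-2)=28 g(8,0)=62 g(8,2)=55 g(8,4)=28 g(8,6)=8 g(8,8)=1
t=9: g(9,-1)=90 g(9,1)=117 g(9,3)=83 g(9,5)=36 g(9,7)=9 g(9,9)=1
t=10: g(10,-2)=90 g(10,0)=207 g(10,2)=200 g(10,4)=119 g(10,6)=45 g(10,8)=10 g(10,10)=1
t=11: g(11,-1)=297 g(11,1)=407 g(11,3)=319 g(11,5)=164 g(11,7)=55 g(11,9)=11 g(11,11)=1
t=12: g(12,-2)=297 g(12,0)=704 g(12,2)=726 g(12,4)=483 g(12,6)=219 g(12,8)=66 g(12,10)=12 g(12,12)=1
t=13: g(13,-1)=1001 g(13,1)=1430 g(13,3)=1209 g(13,5)=702 g(13,7)=285 g(13,9)=78 g(13,11)=13 g(13,13)=1
t=14: g(14,-2)=1001 g(14,0)=2431 g(14,2)=2639 g(14,4)=1911 g(14,6)=987 g(14,8)=363 g(14,10)=91 g(14,12)=14 g(14,14)=1
Paths never hitting -3: Σ_s g(14,s) = 9438
Paths hitting -3: 2^14 - 9438 = 6946
P = 6946/16384 = 3473/8192

Answer: 3473/8192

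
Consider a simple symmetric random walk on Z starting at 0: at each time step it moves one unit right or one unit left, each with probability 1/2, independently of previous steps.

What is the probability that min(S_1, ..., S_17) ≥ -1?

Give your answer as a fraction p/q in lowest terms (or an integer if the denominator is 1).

Answer: 12155/32768

Derivation:
Let f(t,s) = #length-t paths at position s with S_1..S_t all ≥ -1.
f(t,s) = f(t-1,s-1) + f(t-1,s+1) for s ≥ -1; f(t,s) = 0 for s < -1.
t=0: f(0,0)=1
t=1: f(1,-1)=1 f(1,1)=1
t=2: f(2,0)=2 f(2,2)=1
t=3: f(3,-1)=2 f(3,1)=3 f(3,3)=1
t=4: f(4,0)=5 f(4,2)=4 f(4,4)=1
t=5: f(5,-1)=5 f(5,1)=9 f(5,3)=5 f(5,5)=1
t=6: f(6,0)=14 f(6,2)=14 f(6,4)=6 f(6,6)=1
t=7: f(7,-1)=14 f(7,1)=28 f(7,3)=20 f(7,5)=7 f(7,7)=1
t=8: f(8,0)=42 f(8,2)=48 f(8,4)=27 f(8,6)=8 f(8,8)=1
t=9: f(9,-1)=42 f(9,1)=90 f(9,3)=75 f(9,5)=35 f(9,7)=9 f(9,9)=1
t=10: f(10,0)=132 f(10,2)=165 f(10,4)=110 f(10,6)=44 f(10,8)=10 f(10,10)=1
t=11: f(11,-1)=132 f(11,1)=297 f(11,3)=275 f(11,5)=154 f(11,7)=54 f(11,9)=11 f(11,11)=1
t=12: f(12,0)=429 f(12,2)=572 f(12,4)=429 f(12,6)=208 f(12,8)=65 f(12,10)=12 f(12,12)=1
t=13: f(13,-1)=429 f(13,1)=1001 f(13,3)=1001 f(13,5)=637 f(13,7)=273 f(13,9)=77 f(13,11)=13 f(13,13)=1
t=14: f(14,0)=1430 f(14,2)=2002 f(14,4)=1638 f(14,6)=910 f(14,8)=350 f(14,10)=90 f(14,12)=14 f(14,14)=1
t=15: f(15,-1)=1430 f(15,1)=3432 f(15,3)=3640 f(15,5)=2548 f(15,7)=1260 f(15,9)=440 f(15,11)=104 f(15,13)=15 f(15,15)=1
t=16: f(16,0)=4862 f(16,2)=7072 f(16,4)=6188 f(16,6)=3808 f(16,8)=1700 f(16,10)=544 f(16,12)=119 f(16,14)=16 f(16,16)=1
t=17: f(17,-1)=4862 f(17,1)=11934 f(17,3)=13260 f(17,5)=9996 f(17,7)=5508 f(17,9)=2244 f(17,11)=663 f(17,13)=135 f(17,15)=17 f(17,17)=1
Σ_s f(17,s) = 48620
P = 48620/131072 = 12155/32768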